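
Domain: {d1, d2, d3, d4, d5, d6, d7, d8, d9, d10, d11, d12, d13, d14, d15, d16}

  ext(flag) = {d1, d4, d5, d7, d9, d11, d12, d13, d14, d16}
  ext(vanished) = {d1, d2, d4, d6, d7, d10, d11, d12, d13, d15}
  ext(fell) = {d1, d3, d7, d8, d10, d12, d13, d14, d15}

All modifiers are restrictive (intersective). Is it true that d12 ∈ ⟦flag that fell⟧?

⟦that fell⟧ = ⟦fell⟧ = {d1, d3, d7, d8, d10, d12, d13, d14, d15}
⟦flag⟧ = {d1, d4, d5, d7, d9, d11, d12, d13, d14, d16}
… ∩ ⟦that fell⟧ = {d1, d4, d5, d7, d9, d11, d12, d13, d14, d16} ∩ {d1, d3, d7, d8, d10, d12, d13, d14, d15} = {d1, d7, d12, d13, d14}
⟦flag that fell⟧ = {d1, d7, d12, d13, d14}; d12 ∈ this set.

yes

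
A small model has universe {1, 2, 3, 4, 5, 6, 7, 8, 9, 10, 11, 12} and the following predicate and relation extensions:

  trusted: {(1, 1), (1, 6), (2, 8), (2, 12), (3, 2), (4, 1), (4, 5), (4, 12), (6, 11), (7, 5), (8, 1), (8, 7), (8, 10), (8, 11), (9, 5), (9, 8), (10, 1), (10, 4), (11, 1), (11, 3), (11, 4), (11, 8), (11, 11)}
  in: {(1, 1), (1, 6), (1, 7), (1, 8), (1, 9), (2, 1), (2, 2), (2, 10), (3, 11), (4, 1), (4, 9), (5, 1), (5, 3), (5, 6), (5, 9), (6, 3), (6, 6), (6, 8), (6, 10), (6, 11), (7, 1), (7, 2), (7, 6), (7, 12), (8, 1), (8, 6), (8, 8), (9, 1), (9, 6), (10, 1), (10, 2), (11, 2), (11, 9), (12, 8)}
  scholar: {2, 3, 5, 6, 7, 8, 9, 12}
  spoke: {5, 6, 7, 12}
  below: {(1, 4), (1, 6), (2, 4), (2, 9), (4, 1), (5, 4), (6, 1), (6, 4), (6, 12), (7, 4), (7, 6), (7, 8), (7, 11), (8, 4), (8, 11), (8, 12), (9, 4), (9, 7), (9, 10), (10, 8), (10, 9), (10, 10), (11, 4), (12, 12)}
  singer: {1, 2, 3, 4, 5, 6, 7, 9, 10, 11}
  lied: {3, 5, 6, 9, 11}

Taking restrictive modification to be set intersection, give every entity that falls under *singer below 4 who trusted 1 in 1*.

{1}

⟦below 4⟧ = {x : ⟨x, 4⟩ ∈ ⟦below⟧} = {1, 2, 5, 6, 7, 8, 9, 11}
⟦who trusted 1⟧ = {x : ⟨x, 1⟩ ∈ ⟦trusted⟧} = {1, 4, 8, 10, 11}
⟦in 1⟧ = {x : ⟨x, 1⟩ ∈ ⟦in⟧} = {1, 2, 4, 5, 7, 8, 9, 10}
⟦singer⟧ = {1, 2, 3, 4, 5, 6, 7, 9, 10, 11}
… ∩ ⟦below 4⟧ = {1, 2, 3, 4, 5, 6, 7, 9, 10, 11} ∩ {1, 2, 5, 6, 7, 8, 9, 11} = {1, 2, 5, 6, 7, 9, 11}
… ∩ ⟦who trusted 1⟧ = {1, 2, 5, 6, 7, 9, 11} ∩ {1, 4, 8, 10, 11} = {1, 11}
… ∩ ⟦in 1⟧ = {1, 11} ∩ {1, 2, 4, 5, 7, 8, 9, 10} = {1}
So ⟦singer below 4 who trusted 1 in 1⟧ = {1}.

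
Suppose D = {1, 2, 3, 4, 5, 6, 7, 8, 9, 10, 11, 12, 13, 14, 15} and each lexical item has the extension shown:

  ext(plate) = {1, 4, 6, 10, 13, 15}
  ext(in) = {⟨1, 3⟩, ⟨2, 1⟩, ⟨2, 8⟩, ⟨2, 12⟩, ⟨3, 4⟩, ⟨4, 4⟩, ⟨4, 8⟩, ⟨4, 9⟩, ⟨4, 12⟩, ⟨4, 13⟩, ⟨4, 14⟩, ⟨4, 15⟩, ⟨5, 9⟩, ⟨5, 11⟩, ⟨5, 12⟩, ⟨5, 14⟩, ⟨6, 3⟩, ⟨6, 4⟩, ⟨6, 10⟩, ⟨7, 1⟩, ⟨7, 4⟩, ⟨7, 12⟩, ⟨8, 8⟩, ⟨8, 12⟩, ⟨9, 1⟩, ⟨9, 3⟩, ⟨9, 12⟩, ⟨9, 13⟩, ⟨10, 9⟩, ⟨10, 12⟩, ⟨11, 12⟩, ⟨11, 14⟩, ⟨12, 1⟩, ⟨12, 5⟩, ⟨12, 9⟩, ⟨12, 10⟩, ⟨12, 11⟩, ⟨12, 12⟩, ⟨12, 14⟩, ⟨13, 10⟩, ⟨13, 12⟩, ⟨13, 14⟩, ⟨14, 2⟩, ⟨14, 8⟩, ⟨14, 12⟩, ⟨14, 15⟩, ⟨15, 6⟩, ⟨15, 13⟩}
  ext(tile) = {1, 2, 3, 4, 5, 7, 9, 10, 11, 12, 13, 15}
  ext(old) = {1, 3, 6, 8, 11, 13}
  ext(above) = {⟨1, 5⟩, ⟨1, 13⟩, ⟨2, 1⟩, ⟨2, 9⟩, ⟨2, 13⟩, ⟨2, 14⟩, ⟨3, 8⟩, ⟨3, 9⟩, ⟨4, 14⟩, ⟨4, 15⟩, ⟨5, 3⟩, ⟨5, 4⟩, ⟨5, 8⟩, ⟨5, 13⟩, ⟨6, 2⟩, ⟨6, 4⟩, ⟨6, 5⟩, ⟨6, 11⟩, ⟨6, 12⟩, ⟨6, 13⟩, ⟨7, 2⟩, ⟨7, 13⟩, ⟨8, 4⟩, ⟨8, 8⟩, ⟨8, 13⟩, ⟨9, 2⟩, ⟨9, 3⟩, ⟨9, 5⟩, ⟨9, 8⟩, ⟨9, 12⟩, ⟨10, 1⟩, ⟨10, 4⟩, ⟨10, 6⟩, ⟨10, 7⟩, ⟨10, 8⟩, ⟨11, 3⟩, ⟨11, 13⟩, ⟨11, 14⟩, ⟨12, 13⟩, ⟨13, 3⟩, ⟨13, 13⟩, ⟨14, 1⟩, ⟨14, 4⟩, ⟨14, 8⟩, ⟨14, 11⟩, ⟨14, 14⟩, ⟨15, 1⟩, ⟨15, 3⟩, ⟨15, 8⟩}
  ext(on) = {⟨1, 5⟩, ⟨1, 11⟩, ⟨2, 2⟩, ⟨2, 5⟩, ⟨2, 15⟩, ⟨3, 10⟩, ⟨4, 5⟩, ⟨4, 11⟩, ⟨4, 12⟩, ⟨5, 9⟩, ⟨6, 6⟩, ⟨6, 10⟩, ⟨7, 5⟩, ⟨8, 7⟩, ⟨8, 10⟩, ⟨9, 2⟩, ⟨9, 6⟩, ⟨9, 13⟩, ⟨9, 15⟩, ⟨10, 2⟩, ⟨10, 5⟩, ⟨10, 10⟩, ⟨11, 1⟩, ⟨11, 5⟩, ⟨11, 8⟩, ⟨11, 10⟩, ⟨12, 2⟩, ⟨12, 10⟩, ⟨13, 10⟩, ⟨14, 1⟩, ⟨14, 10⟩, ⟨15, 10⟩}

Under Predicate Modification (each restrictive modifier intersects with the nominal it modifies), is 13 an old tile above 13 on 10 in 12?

yes

⟦above 13⟧ = {x : ⟨x, 13⟩ ∈ ⟦above⟧} = {1, 2, 5, 6, 7, 8, 11, 12, 13}
⟦on 10⟧ = {x : ⟨x, 10⟩ ∈ ⟦on⟧} = {3, 6, 8, 10, 11, 12, 13, 14, 15}
⟦in 12⟧ = {x : ⟨x, 12⟩ ∈ ⟦in⟧} = {2, 4, 5, 7, 8, 9, 10, 11, 12, 13, 14}
⟦tile⟧ = {1, 2, 3, 4, 5, 7, 9, 10, 11, 12, 13, 15}
… ∩ ⟦above 13⟧ = {1, 2, 3, 4, 5, 7, 9, 10, 11, 12, 13, 15} ∩ {1, 2, 5, 6, 7, 8, 11, 12, 13} = {1, 2, 5, 7, 11, 12, 13}
… ∩ ⟦on 10⟧ = {1, 2, 5, 7, 11, 12, 13} ∩ {3, 6, 8, 10, 11, 12, 13, 14, 15} = {11, 12, 13}
… ∩ ⟦in 12⟧ = {11, 12, 13} ∩ {2, 4, 5, 7, 8, 9, 10, 11, 12, 13, 14} = {11, 12, 13}
… ∩ ⟦old⟧ = {11, 12, 13} ∩ {1, 3, 6, 8, 11, 13} = {11, 13}
⟦old tile above 13 on 10 in 12⟧ = {11, 13}; 13 ∈ this set.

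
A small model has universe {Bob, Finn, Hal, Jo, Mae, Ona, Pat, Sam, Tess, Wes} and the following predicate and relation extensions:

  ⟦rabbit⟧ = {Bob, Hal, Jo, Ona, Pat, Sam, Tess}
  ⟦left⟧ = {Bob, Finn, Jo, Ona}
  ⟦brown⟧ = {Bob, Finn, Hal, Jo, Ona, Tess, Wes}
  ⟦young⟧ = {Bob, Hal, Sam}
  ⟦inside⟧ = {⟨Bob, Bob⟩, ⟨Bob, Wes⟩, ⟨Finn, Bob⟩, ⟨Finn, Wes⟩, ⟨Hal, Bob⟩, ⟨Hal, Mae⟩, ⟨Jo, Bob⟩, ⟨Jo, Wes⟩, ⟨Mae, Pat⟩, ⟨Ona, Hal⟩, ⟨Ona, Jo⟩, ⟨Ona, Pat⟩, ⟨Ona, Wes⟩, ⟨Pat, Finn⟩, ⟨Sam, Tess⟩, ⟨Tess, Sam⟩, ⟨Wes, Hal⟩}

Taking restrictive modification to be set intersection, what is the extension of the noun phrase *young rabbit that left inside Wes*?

⟦that left⟧ = ⟦left⟧ = {Bob, Finn, Jo, Ona}
⟦inside Wes⟧ = {x : ⟨x, Wes⟩ ∈ ⟦inside⟧} = {Bob, Finn, Jo, Ona}
⟦rabbit⟧ = {Bob, Hal, Jo, Ona, Pat, Sam, Tess}
… ∩ ⟦that left⟧ = {Bob, Hal, Jo, Ona, Pat, Sam, Tess} ∩ {Bob, Finn, Jo, Ona} = {Bob, Jo, Ona}
… ∩ ⟦inside Wes⟧ = {Bob, Jo, Ona} ∩ {Bob, Finn, Jo, Ona} = {Bob, Jo, Ona}
… ∩ ⟦young⟧ = {Bob, Jo, Ona} ∩ {Bob, Hal, Sam} = {Bob}
So ⟦young rabbit that left inside Wes⟧ = {Bob}.

{Bob}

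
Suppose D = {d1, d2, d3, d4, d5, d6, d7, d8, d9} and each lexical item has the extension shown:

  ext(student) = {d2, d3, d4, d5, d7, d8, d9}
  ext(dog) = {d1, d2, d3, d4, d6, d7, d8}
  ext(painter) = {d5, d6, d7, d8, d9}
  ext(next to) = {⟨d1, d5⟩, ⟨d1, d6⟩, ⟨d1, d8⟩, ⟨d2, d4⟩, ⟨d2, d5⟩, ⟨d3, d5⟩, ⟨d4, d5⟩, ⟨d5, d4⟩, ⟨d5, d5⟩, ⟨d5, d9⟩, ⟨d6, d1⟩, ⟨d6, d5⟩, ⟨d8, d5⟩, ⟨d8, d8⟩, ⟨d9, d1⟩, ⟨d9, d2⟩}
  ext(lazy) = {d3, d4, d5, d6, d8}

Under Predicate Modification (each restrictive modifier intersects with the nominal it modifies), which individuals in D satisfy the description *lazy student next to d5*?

⟦next to d5⟧ = {x : ⟨x, d5⟩ ∈ ⟦next to⟧} = {d1, d2, d3, d4, d5, d6, d8}
⟦student⟧ = {d2, d3, d4, d5, d7, d8, d9}
… ∩ ⟦next to d5⟧ = {d2, d3, d4, d5, d7, d8, d9} ∩ {d1, d2, d3, d4, d5, d6, d8} = {d2, d3, d4, d5, d8}
… ∩ ⟦lazy⟧ = {d2, d3, d4, d5, d8} ∩ {d3, d4, d5, d6, d8} = {d3, d4, d5, d8}
So ⟦lazy student next to d5⟧ = {d3, d4, d5, d8}.

{d3, d4, d5, d8}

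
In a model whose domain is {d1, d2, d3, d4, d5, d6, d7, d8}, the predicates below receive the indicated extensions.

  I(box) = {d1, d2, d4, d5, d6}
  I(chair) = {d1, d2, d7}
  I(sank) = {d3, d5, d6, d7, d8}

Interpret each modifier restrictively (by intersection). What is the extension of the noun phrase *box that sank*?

{d5, d6}

⟦that sank⟧ = ⟦sank⟧ = {d3, d5, d6, d7, d8}
⟦box⟧ = {d1, d2, d4, d5, d6}
… ∩ ⟦that sank⟧ = {d1, d2, d4, d5, d6} ∩ {d3, d5, d6, d7, d8} = {d5, d6}
So ⟦box that sank⟧ = {d5, d6}.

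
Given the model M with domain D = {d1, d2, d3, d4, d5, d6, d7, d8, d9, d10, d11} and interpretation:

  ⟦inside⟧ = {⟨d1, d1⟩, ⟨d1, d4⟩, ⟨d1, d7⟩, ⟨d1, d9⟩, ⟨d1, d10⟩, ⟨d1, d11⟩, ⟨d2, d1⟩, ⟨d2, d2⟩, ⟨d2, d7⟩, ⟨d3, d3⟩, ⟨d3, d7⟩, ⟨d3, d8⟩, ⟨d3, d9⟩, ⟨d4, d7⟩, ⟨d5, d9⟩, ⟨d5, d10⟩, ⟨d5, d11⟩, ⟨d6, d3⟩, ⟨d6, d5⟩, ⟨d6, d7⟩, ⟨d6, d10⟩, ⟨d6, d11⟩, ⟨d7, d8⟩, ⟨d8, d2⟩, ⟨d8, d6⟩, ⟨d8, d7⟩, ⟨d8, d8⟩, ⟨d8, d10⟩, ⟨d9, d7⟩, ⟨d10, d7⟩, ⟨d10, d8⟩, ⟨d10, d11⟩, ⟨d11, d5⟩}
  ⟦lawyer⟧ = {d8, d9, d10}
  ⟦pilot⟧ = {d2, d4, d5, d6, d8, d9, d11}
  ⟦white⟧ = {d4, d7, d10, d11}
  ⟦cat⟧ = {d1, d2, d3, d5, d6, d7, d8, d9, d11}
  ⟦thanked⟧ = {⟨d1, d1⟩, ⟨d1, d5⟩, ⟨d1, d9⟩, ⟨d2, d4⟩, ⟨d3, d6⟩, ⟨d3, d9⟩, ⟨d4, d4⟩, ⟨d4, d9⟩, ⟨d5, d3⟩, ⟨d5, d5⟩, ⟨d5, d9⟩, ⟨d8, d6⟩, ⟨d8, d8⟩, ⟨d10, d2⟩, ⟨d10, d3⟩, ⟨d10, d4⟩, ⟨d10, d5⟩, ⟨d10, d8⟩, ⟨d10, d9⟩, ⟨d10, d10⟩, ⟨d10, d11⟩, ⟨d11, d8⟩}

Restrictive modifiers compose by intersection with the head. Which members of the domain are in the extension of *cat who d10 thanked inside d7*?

{d2, d3, d8, d9}

⟦who d10 thanked⟧ = {x : ⟨d10, x⟩ ∈ ⟦thanked⟧} = {d2, d3, d4, d5, d8, d9, d10, d11}
⟦inside d7⟧ = {x : ⟨x, d7⟩ ∈ ⟦inside⟧} = {d1, d2, d3, d4, d6, d8, d9, d10}
⟦cat⟧ = {d1, d2, d3, d5, d6, d7, d8, d9, d11}
… ∩ ⟦who d10 thanked⟧ = {d1, d2, d3, d5, d6, d7, d8, d9, d11} ∩ {d2, d3, d4, d5, d8, d9, d10, d11} = {d2, d3, d5, d8, d9, d11}
… ∩ ⟦inside d7⟧ = {d2, d3, d5, d8, d9, d11} ∩ {d1, d2, d3, d4, d6, d8, d9, d10} = {d2, d3, d8, d9}
So ⟦cat who d10 thanked inside d7⟧ = {d2, d3, d8, d9}.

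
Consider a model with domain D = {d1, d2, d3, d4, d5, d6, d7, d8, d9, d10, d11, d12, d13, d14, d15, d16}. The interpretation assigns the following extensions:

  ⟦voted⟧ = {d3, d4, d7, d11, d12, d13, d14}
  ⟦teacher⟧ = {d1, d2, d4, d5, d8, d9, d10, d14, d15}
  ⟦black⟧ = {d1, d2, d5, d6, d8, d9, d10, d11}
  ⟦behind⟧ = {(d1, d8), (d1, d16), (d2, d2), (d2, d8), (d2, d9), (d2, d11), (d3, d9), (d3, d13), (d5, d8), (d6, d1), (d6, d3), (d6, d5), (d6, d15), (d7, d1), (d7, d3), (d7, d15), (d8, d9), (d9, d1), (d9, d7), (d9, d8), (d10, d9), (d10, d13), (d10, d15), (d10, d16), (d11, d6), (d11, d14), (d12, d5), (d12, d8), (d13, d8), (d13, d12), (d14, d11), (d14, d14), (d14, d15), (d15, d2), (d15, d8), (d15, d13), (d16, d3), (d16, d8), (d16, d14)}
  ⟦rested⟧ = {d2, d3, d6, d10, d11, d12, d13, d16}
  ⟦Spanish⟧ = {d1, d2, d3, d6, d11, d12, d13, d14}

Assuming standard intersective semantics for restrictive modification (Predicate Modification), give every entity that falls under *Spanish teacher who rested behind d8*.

{d2}

⟦who rested⟧ = ⟦rested⟧ = {d2, d3, d6, d10, d11, d12, d13, d16}
⟦behind d8⟧ = {x : ⟨x, d8⟩ ∈ ⟦behind⟧} = {d1, d2, d5, d9, d12, d13, d15, d16}
⟦teacher⟧ = {d1, d2, d4, d5, d8, d9, d10, d14, d15}
… ∩ ⟦who rested⟧ = {d1, d2, d4, d5, d8, d9, d10, d14, d15} ∩ {d2, d3, d6, d10, d11, d12, d13, d16} = {d2, d10}
… ∩ ⟦behind d8⟧ = {d2, d10} ∩ {d1, d2, d5, d9, d12, d13, d15, d16} = {d2}
… ∩ ⟦Spanish⟧ = {d2} ∩ {d1, d2, d3, d6, d11, d12, d13, d14} = {d2}
So ⟦Spanish teacher who rested behind d8⟧ = {d2}.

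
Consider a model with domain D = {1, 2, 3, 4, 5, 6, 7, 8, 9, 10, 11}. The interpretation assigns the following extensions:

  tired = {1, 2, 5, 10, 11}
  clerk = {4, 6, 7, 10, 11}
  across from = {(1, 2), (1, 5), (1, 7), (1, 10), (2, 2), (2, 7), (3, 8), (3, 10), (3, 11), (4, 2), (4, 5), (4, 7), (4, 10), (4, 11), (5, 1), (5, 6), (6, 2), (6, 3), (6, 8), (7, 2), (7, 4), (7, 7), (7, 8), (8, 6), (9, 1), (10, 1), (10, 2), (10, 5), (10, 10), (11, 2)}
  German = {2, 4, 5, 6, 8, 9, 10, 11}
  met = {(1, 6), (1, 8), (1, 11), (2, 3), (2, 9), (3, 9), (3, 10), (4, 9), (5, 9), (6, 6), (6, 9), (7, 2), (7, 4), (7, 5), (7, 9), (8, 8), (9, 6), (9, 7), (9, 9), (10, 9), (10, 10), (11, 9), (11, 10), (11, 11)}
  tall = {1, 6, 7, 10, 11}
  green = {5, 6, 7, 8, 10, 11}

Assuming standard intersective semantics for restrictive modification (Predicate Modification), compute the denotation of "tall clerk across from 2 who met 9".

{6, 7, 10, 11}

⟦across from 2⟧ = {x : ⟨x, 2⟩ ∈ ⟦across from⟧} = {1, 2, 4, 6, 7, 10, 11}
⟦who met 9⟧ = {x : ⟨x, 9⟩ ∈ ⟦met⟧} = {2, 3, 4, 5, 6, 7, 9, 10, 11}
⟦clerk⟧ = {4, 6, 7, 10, 11}
… ∩ ⟦across from 2⟧ = {4, 6, 7, 10, 11} ∩ {1, 2, 4, 6, 7, 10, 11} = {4, 6, 7, 10, 11}
… ∩ ⟦who met 9⟧ = {4, 6, 7, 10, 11} ∩ {2, 3, 4, 5, 6, 7, 9, 10, 11} = {4, 6, 7, 10, 11}
… ∩ ⟦tall⟧ = {4, 6, 7, 10, 11} ∩ {1, 6, 7, 10, 11} = {6, 7, 10, 11}
So ⟦tall clerk across from 2 who met 9⟧ = {6, 7, 10, 11}.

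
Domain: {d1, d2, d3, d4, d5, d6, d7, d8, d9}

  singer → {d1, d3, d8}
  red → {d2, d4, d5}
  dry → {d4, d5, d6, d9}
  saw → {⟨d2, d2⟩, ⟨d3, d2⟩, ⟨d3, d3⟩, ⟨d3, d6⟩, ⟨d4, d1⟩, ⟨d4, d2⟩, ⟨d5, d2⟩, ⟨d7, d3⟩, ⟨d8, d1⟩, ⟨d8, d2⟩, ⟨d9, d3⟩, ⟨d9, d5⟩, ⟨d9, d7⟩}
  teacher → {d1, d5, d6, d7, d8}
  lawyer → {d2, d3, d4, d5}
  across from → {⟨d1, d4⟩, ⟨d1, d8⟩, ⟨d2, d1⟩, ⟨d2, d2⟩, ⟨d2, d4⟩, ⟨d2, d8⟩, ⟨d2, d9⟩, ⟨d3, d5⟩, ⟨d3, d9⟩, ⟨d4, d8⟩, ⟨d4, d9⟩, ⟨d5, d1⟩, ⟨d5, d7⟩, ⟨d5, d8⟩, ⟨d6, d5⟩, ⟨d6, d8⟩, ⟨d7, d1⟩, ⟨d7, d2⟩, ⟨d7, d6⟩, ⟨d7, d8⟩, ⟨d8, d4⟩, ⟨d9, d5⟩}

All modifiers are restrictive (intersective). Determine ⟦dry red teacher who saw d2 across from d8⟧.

⟦who saw d2⟧ = {x : ⟨x, d2⟩ ∈ ⟦saw⟧} = {d2, d3, d4, d5, d8}
⟦across from d8⟧ = {x : ⟨x, d8⟩ ∈ ⟦across from⟧} = {d1, d2, d4, d5, d6, d7}
⟦teacher⟧ = {d1, d5, d6, d7, d8}
… ∩ ⟦who saw d2⟧ = {d1, d5, d6, d7, d8} ∩ {d2, d3, d4, d5, d8} = {d5, d8}
… ∩ ⟦across from d8⟧ = {d5, d8} ∩ {d1, d2, d4, d5, d6, d7} = {d5}
… ∩ ⟦dry⟧ = {d5} ∩ {d4, d5, d6, d9} = {d5}
… ∩ ⟦red⟧ = {d5} ∩ {d2, d4, d5} = {d5}
So ⟦dry red teacher who saw d2 across from d8⟧ = {d5}.

{d5}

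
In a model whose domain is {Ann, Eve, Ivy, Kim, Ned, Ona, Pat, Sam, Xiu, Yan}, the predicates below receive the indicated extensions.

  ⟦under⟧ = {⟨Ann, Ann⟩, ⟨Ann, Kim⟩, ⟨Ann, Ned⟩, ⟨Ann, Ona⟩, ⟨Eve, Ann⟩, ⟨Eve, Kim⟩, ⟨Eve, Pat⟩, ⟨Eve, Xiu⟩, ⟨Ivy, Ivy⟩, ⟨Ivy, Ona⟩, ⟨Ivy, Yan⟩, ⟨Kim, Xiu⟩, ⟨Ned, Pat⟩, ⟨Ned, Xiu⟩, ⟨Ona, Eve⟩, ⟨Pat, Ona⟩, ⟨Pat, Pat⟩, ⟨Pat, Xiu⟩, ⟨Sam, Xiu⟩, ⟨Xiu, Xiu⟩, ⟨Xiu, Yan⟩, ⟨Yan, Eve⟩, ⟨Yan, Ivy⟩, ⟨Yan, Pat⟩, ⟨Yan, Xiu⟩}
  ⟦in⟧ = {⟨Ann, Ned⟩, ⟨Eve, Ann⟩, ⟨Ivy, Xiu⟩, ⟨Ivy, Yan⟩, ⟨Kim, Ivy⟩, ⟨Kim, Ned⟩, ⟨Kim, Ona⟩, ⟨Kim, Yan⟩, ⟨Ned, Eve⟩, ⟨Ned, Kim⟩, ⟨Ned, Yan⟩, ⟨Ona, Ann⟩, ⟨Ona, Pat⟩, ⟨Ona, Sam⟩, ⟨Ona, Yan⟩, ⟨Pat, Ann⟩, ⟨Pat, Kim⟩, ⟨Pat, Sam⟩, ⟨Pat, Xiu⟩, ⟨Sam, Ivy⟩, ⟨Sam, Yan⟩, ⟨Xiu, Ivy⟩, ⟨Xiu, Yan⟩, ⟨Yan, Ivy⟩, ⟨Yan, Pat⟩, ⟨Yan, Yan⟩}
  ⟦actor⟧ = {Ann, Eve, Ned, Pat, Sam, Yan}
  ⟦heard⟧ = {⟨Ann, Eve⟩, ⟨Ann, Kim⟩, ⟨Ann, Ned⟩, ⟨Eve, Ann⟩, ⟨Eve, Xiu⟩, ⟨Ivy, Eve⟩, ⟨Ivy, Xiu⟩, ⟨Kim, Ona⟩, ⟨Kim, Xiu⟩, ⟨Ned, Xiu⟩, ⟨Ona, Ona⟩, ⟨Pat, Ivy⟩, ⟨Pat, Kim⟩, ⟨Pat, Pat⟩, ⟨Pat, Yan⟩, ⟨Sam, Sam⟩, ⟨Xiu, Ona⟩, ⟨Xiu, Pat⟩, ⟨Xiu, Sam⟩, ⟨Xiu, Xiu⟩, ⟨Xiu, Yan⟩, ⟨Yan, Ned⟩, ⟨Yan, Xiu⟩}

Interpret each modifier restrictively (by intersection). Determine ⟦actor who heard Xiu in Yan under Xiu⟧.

⟦who heard Xiu⟧ = {x : ⟨x, Xiu⟩ ∈ ⟦heard⟧} = {Eve, Ivy, Kim, Ned, Xiu, Yan}
⟦in Yan⟧ = {x : ⟨x, Yan⟩ ∈ ⟦in⟧} = {Ivy, Kim, Ned, Ona, Sam, Xiu, Yan}
⟦under Xiu⟧ = {x : ⟨x, Xiu⟩ ∈ ⟦under⟧} = {Eve, Kim, Ned, Pat, Sam, Xiu, Yan}
⟦actor⟧ = {Ann, Eve, Ned, Pat, Sam, Yan}
… ∩ ⟦who heard Xiu⟧ = {Ann, Eve, Ned, Pat, Sam, Yan} ∩ {Eve, Ivy, Kim, Ned, Xiu, Yan} = {Eve, Ned, Yan}
… ∩ ⟦in Yan⟧ = {Eve, Ned, Yan} ∩ {Ivy, Kim, Ned, Ona, Sam, Xiu, Yan} = {Ned, Yan}
… ∩ ⟦under Xiu⟧ = {Ned, Yan} ∩ {Eve, Kim, Ned, Pat, Sam, Xiu, Yan} = {Ned, Yan}
So ⟦actor who heard Xiu in Yan under Xiu⟧ = {Ned, Yan}.

{Ned, Yan}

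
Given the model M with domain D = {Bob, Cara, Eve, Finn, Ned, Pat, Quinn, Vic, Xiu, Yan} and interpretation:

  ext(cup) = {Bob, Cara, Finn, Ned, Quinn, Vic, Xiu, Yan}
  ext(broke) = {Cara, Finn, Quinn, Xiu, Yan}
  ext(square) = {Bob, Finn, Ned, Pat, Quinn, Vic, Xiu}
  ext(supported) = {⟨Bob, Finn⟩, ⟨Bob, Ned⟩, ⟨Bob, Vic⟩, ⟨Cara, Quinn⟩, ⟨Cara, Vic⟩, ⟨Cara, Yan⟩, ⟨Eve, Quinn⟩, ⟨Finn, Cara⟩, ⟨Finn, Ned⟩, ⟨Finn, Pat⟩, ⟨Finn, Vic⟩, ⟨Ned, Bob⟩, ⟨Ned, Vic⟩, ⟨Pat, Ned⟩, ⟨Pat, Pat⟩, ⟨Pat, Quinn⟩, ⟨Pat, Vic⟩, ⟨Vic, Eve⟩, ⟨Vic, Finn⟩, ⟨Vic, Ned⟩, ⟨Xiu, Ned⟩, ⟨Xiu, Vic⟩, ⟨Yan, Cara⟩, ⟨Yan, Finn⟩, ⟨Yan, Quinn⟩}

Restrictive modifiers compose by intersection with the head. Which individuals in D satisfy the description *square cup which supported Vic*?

⟦which supported Vic⟧ = {x : ⟨x, Vic⟩ ∈ ⟦supported⟧} = {Bob, Cara, Finn, Ned, Pat, Xiu}
⟦cup⟧ = {Bob, Cara, Finn, Ned, Quinn, Vic, Xiu, Yan}
… ∩ ⟦which supported Vic⟧ = {Bob, Cara, Finn, Ned, Quinn, Vic, Xiu, Yan} ∩ {Bob, Cara, Finn, Ned, Pat, Xiu} = {Bob, Cara, Finn, Ned, Xiu}
… ∩ ⟦square⟧ = {Bob, Cara, Finn, Ned, Xiu} ∩ {Bob, Finn, Ned, Pat, Quinn, Vic, Xiu} = {Bob, Finn, Ned, Xiu}
So ⟦square cup which supported Vic⟧ = {Bob, Finn, Ned, Xiu}.

{Bob, Finn, Ned, Xiu}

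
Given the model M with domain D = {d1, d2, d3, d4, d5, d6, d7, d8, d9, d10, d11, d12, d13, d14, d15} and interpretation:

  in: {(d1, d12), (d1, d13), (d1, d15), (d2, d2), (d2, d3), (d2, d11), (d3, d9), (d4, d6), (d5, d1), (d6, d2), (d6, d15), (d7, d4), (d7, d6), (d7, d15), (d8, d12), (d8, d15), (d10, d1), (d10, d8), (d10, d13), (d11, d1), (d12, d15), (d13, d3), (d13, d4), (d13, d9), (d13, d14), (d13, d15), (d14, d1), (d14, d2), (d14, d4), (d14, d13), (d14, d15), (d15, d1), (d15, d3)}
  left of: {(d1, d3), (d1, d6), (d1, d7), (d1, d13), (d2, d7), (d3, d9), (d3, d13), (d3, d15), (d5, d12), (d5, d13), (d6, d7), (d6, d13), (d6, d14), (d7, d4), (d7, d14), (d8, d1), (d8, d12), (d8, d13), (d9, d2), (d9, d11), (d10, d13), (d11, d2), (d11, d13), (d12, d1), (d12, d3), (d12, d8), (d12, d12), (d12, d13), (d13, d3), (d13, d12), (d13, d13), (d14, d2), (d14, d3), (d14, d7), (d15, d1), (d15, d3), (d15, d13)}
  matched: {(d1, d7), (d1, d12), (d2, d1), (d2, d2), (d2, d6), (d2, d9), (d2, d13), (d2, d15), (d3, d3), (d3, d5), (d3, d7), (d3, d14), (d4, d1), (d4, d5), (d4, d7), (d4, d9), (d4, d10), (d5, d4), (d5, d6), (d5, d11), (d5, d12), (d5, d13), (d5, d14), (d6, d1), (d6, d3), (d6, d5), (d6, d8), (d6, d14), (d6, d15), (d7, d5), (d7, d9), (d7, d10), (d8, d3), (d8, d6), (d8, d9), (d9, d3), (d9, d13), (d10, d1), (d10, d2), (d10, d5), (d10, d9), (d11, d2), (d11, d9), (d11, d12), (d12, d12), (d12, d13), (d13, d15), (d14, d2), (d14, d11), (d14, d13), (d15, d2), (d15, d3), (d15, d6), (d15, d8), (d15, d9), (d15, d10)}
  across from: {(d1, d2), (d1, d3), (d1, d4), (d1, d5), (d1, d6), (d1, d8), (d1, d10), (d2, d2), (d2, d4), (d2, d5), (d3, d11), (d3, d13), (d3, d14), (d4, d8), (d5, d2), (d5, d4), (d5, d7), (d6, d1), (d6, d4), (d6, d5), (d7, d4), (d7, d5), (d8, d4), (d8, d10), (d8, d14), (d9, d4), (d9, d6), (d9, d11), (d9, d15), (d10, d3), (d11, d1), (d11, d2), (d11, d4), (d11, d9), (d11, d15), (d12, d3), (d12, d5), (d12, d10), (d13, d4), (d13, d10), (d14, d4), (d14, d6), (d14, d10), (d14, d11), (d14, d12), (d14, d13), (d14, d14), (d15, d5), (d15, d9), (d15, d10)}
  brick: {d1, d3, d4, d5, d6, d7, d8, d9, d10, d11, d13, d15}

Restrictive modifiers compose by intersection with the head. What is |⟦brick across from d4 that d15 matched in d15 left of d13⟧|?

⟦across from d4⟧ = {x : ⟨x, d4⟩ ∈ ⟦across from⟧} = {d1, d2, d5, d6, d7, d8, d9, d11, d13, d14}
⟦that d15 matched⟧ = {x : ⟨d15, x⟩ ∈ ⟦matched⟧} = {d2, d3, d6, d8, d9, d10}
⟦in d15⟧ = {x : ⟨x, d15⟩ ∈ ⟦in⟧} = {d1, d6, d7, d8, d12, d13, d14}
⟦left of d13⟧ = {x : ⟨x, d13⟩ ∈ ⟦left of⟧} = {d1, d3, d5, d6, d8, d10, d11, d12, d13, d15}
⟦brick⟧ = {d1, d3, d4, d5, d6, d7, d8, d9, d10, d11, d13, d15}
… ∩ ⟦across from d4⟧ = {d1, d3, d4, d5, d6, d7, d8, d9, d10, d11, d13, d15} ∩ {d1, d2, d5, d6, d7, d8, d9, d11, d13, d14} = {d1, d5, d6, d7, d8, d9, d11, d13}
… ∩ ⟦that d15 matched⟧ = {d1, d5, d6, d7, d8, d9, d11, d13} ∩ {d2, d3, d6, d8, d9, d10} = {d6, d8, d9}
… ∩ ⟦in d15⟧ = {d6, d8, d9} ∩ {d1, d6, d7, d8, d12, d13, d14} = {d6, d8}
… ∩ ⟦left of d13⟧ = {d6, d8} ∩ {d1, d3, d5, d6, d8, d10, d11, d12, d13, d15} = {d6, d8}
⟦brick across from d4 that d15 matched in d15 left of d13⟧ = {d6, d8}, so the cardinality is 2.

2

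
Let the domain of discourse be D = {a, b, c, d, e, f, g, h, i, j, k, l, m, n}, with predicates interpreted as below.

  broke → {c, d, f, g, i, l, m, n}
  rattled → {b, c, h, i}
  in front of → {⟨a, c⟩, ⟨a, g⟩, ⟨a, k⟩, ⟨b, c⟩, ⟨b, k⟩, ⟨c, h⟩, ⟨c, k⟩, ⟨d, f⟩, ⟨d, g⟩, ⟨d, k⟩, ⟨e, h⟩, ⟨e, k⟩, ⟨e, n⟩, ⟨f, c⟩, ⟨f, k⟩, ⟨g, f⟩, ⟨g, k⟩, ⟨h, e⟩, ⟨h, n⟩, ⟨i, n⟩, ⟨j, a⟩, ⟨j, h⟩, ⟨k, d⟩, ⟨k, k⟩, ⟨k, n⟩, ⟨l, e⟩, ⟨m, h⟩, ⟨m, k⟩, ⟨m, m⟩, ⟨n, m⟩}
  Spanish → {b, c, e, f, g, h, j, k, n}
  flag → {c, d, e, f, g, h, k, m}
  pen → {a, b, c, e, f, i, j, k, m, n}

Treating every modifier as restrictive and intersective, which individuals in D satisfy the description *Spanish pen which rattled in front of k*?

{b, c}

⟦which rattled⟧ = ⟦rattled⟧ = {b, c, h, i}
⟦in front of k⟧ = {x : ⟨x, k⟩ ∈ ⟦in front of⟧} = {a, b, c, d, e, f, g, k, m}
⟦pen⟧ = {a, b, c, e, f, i, j, k, m, n}
… ∩ ⟦which rattled⟧ = {a, b, c, e, f, i, j, k, m, n} ∩ {b, c, h, i} = {b, c, i}
… ∩ ⟦in front of k⟧ = {b, c, i} ∩ {a, b, c, d, e, f, g, k, m} = {b, c}
… ∩ ⟦Spanish⟧ = {b, c} ∩ {b, c, e, f, g, h, j, k, n} = {b, c}
So ⟦Spanish pen which rattled in front of k⟧ = {b, c}.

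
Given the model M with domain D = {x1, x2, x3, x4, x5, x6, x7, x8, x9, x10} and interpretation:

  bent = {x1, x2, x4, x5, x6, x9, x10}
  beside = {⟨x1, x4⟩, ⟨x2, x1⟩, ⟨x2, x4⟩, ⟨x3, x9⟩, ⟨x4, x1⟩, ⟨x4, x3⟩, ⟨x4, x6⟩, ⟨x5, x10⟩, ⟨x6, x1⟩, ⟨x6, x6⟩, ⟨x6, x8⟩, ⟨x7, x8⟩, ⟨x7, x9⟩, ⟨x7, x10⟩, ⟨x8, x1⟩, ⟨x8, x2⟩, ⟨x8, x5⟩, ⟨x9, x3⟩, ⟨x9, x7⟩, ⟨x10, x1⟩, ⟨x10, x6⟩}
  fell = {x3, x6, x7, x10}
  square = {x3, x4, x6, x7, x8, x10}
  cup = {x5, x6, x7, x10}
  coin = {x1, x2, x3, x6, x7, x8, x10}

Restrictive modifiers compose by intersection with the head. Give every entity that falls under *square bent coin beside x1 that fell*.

{x6, x10}

⟦beside x1⟧ = {x : ⟨x, x1⟩ ∈ ⟦beside⟧} = {x2, x4, x6, x8, x10}
⟦that fell⟧ = ⟦fell⟧ = {x3, x6, x7, x10}
⟦coin⟧ = {x1, x2, x3, x6, x7, x8, x10}
… ∩ ⟦beside x1⟧ = {x1, x2, x3, x6, x7, x8, x10} ∩ {x2, x4, x6, x8, x10} = {x2, x6, x8, x10}
… ∩ ⟦that fell⟧ = {x2, x6, x8, x10} ∩ {x3, x6, x7, x10} = {x6, x10}
… ∩ ⟦square⟧ = {x6, x10} ∩ {x3, x4, x6, x7, x8, x10} = {x6, x10}
… ∩ ⟦bent⟧ = {x6, x10} ∩ {x1, x2, x4, x5, x6, x9, x10} = {x6, x10}
So ⟦square bent coin beside x1 that fell⟧ = {x6, x10}.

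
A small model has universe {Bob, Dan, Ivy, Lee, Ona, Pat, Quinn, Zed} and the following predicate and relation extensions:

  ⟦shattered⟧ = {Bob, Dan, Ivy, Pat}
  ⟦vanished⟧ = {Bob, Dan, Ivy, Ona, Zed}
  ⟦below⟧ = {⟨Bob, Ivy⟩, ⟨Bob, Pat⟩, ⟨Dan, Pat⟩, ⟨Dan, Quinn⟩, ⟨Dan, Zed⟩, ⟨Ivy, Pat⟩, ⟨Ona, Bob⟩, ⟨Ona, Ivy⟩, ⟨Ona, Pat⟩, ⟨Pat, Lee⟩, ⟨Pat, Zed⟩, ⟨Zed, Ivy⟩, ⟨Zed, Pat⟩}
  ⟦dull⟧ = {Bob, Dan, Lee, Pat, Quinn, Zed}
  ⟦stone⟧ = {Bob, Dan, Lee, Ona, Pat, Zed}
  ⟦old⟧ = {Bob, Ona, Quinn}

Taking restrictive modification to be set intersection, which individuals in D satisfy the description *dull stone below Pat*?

{Bob, Dan, Zed}

⟦below Pat⟧ = {x : ⟨x, Pat⟩ ∈ ⟦below⟧} = {Bob, Dan, Ivy, Ona, Zed}
⟦stone⟧ = {Bob, Dan, Lee, Ona, Pat, Zed}
… ∩ ⟦below Pat⟧ = {Bob, Dan, Lee, Ona, Pat, Zed} ∩ {Bob, Dan, Ivy, Ona, Zed} = {Bob, Dan, Ona, Zed}
… ∩ ⟦dull⟧ = {Bob, Dan, Ona, Zed} ∩ {Bob, Dan, Lee, Pat, Quinn, Zed} = {Bob, Dan, Zed}
So ⟦dull stone below Pat⟧ = {Bob, Dan, Zed}.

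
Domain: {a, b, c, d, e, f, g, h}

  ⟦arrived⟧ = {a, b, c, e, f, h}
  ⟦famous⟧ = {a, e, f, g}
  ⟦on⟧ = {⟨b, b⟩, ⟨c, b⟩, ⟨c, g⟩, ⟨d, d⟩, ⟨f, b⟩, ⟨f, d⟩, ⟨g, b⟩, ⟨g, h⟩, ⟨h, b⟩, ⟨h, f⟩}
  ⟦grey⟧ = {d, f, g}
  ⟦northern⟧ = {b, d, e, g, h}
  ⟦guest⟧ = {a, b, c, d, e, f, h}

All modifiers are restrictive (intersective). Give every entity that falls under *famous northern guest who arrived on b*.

⟦who arrived⟧ = ⟦arrived⟧ = {a, b, c, e, f, h}
⟦on b⟧ = {x : ⟨x, b⟩ ∈ ⟦on⟧} = {b, c, f, g, h}
⟦guest⟧ = {a, b, c, d, e, f, h}
… ∩ ⟦who arrived⟧ = {a, b, c, d, e, f, h} ∩ {a, b, c, e, f, h} = {a, b, c, e, f, h}
… ∩ ⟦on b⟧ = {a, b, c, e, f, h} ∩ {b, c, f, g, h} = {b, c, f, h}
… ∩ ⟦famous⟧ = {b, c, f, h} ∩ {a, e, f, g} = {f}
… ∩ ⟦northern⟧ = {f} ∩ {b, d, e, g, h} = ∅
So ⟦famous northern guest who arrived on b⟧ = ∅.

∅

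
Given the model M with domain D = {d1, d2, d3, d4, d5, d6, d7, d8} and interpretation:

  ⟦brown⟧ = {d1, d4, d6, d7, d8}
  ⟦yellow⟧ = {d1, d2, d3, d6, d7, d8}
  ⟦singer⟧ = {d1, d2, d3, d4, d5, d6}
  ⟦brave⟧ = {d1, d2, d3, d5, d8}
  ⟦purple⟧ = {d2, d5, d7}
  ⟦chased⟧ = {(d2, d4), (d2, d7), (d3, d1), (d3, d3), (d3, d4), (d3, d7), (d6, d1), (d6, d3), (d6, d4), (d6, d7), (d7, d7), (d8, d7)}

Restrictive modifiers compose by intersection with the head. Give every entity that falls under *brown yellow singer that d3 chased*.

{d1}

⟦that d3 chased⟧ = {x : ⟨d3, x⟩ ∈ ⟦chased⟧} = {d1, d3, d4, d7}
⟦singer⟧ = {d1, d2, d3, d4, d5, d6}
… ∩ ⟦that d3 chased⟧ = {d1, d2, d3, d4, d5, d6} ∩ {d1, d3, d4, d7} = {d1, d3, d4}
… ∩ ⟦brown⟧ = {d1, d3, d4} ∩ {d1, d4, d6, d7, d8} = {d1, d4}
… ∩ ⟦yellow⟧ = {d1, d4} ∩ {d1, d2, d3, d6, d7, d8} = {d1}
So ⟦brown yellow singer that d3 chased⟧ = {d1}.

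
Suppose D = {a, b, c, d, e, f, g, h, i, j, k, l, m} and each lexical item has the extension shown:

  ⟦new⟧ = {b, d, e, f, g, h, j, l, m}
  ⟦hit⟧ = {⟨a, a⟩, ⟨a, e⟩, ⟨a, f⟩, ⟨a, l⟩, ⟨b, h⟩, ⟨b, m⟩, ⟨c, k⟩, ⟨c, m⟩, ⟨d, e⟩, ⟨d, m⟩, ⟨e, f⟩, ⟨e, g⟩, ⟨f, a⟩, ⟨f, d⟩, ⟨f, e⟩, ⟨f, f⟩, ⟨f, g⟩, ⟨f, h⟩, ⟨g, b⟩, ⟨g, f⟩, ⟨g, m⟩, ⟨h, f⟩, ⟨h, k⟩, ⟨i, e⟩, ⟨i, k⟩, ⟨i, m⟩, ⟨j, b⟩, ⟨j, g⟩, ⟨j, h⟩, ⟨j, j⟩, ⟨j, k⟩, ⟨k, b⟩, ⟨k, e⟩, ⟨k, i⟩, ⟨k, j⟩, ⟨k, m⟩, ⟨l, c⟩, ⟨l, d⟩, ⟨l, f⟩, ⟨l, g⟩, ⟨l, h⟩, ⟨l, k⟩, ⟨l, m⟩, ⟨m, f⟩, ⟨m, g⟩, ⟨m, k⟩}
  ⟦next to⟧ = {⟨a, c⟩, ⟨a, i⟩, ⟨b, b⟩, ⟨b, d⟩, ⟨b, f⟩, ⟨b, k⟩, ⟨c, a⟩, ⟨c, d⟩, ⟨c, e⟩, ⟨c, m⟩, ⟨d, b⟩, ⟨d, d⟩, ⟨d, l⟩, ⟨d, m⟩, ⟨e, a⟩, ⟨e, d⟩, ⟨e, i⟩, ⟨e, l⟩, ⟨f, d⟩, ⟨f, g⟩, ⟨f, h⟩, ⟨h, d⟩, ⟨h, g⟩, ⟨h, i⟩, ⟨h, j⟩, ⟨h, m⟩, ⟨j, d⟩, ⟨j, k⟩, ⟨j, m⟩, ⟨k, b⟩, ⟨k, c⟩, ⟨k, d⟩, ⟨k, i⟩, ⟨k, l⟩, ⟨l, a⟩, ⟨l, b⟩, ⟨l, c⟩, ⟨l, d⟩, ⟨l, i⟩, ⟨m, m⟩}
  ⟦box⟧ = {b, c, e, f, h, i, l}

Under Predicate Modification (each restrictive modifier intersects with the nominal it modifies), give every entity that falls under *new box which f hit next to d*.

{e, f, h}

⟦which f hit⟧ = {x : ⟨f, x⟩ ∈ ⟦hit⟧} = {a, d, e, f, g, h}
⟦next to d⟧ = {x : ⟨x, d⟩ ∈ ⟦next to⟧} = {b, c, d, e, f, h, j, k, l}
⟦box⟧ = {b, c, e, f, h, i, l}
… ∩ ⟦which f hit⟧ = {b, c, e, f, h, i, l} ∩ {a, d, e, f, g, h} = {e, f, h}
… ∩ ⟦next to d⟧ = {e, f, h} ∩ {b, c, d, e, f, h, j, k, l} = {e, f, h}
… ∩ ⟦new⟧ = {e, f, h} ∩ {b, d, e, f, g, h, j, l, m} = {e, f, h}
So ⟦new box which f hit next to d⟧ = {e, f, h}.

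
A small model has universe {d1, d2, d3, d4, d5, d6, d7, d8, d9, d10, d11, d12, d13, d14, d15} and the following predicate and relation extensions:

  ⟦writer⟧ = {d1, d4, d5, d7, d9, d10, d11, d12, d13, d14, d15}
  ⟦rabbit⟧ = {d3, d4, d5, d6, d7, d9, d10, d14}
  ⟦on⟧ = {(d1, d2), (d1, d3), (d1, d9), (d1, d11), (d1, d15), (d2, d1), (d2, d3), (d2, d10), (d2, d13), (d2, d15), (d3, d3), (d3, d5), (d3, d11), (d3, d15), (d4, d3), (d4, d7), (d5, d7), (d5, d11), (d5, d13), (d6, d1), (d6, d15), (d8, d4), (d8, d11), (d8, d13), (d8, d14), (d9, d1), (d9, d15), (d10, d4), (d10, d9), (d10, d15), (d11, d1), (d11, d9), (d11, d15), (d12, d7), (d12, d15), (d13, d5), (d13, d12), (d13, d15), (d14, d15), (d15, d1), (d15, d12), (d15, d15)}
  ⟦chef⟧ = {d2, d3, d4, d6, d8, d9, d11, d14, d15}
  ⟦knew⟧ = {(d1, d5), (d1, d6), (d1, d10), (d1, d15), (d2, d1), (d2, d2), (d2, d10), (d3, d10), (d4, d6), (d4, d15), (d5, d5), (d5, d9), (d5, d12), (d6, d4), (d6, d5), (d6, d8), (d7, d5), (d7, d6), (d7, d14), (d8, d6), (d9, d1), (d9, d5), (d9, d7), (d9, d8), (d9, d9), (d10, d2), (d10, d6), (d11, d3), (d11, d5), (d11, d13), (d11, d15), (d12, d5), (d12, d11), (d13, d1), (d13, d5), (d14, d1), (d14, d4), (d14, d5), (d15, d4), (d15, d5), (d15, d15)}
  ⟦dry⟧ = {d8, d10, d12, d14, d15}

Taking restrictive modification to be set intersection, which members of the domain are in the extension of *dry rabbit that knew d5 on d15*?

⟦that knew d5⟧ = {x : ⟨x, d5⟩ ∈ ⟦knew⟧} = {d1, d5, d6, d7, d9, d11, d12, d13, d14, d15}
⟦on d15⟧ = {x : ⟨x, d15⟩ ∈ ⟦on⟧} = {d1, d2, d3, d6, d9, d10, d11, d12, d13, d14, d15}
⟦rabbit⟧ = {d3, d4, d5, d6, d7, d9, d10, d14}
… ∩ ⟦that knew d5⟧ = {d3, d4, d5, d6, d7, d9, d10, d14} ∩ {d1, d5, d6, d7, d9, d11, d12, d13, d14, d15} = {d5, d6, d7, d9, d14}
… ∩ ⟦on d15⟧ = {d5, d6, d7, d9, d14} ∩ {d1, d2, d3, d6, d9, d10, d11, d12, d13, d14, d15} = {d6, d9, d14}
… ∩ ⟦dry⟧ = {d6, d9, d14} ∩ {d8, d10, d12, d14, d15} = {d14}
So ⟦dry rabbit that knew d5 on d15⟧ = {d14}.

{d14}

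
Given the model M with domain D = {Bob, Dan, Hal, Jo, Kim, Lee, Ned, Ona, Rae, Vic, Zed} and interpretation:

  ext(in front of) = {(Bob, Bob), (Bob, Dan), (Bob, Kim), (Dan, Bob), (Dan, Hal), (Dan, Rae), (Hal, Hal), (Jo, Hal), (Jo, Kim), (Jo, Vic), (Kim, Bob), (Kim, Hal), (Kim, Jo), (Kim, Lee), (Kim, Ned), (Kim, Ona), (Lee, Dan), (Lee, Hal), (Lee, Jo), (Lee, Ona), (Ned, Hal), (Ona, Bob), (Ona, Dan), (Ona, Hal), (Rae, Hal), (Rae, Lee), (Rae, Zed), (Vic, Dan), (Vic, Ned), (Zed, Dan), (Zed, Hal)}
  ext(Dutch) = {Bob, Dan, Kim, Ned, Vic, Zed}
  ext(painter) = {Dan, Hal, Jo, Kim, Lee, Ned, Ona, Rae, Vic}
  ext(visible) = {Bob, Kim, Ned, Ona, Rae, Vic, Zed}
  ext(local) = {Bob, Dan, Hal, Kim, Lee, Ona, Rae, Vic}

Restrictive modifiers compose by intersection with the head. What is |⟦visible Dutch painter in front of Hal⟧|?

2

⟦in front of Hal⟧ = {x : ⟨x, Hal⟩ ∈ ⟦in front of⟧} = {Dan, Hal, Jo, Kim, Lee, Ned, Ona, Rae, Zed}
⟦painter⟧ = {Dan, Hal, Jo, Kim, Lee, Ned, Ona, Rae, Vic}
… ∩ ⟦in front of Hal⟧ = {Dan, Hal, Jo, Kim, Lee, Ned, Ona, Rae, Vic} ∩ {Dan, Hal, Jo, Kim, Lee, Ned, Ona, Rae, Zed} = {Dan, Hal, Jo, Kim, Lee, Ned, Ona, Rae}
… ∩ ⟦visible⟧ = {Dan, Hal, Jo, Kim, Lee, Ned, Ona, Rae} ∩ {Bob, Kim, Ned, Ona, Rae, Vic, Zed} = {Kim, Ned, Ona, Rae}
… ∩ ⟦Dutch⟧ = {Kim, Ned, Ona, Rae} ∩ {Bob, Dan, Kim, Ned, Vic, Zed} = {Kim, Ned}
⟦visible Dutch painter in front of Hal⟧ = {Kim, Ned}, so the cardinality is 2.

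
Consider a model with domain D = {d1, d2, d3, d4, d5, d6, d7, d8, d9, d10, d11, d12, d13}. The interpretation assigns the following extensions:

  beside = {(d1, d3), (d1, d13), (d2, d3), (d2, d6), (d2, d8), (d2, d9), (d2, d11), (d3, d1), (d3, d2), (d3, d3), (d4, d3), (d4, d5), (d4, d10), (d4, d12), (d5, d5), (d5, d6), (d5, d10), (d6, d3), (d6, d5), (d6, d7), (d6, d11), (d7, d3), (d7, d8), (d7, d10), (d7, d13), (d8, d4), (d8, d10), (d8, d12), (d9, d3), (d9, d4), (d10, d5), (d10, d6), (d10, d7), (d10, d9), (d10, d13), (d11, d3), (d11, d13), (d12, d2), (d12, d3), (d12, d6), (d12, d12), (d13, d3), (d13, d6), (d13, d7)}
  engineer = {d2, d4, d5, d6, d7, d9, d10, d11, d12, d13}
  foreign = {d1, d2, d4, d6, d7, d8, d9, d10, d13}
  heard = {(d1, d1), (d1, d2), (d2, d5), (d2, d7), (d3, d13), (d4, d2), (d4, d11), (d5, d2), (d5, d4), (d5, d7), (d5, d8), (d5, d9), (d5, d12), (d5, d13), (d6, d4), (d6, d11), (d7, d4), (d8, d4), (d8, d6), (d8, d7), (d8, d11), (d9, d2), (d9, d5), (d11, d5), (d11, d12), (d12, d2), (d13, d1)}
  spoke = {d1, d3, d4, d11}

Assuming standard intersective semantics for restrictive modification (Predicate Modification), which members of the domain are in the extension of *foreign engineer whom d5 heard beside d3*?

⟦whom d5 heard⟧ = {x : ⟨d5, x⟩ ∈ ⟦heard⟧} = {d2, d4, d7, d8, d9, d12, d13}
⟦beside d3⟧ = {x : ⟨x, d3⟩ ∈ ⟦beside⟧} = {d1, d2, d3, d4, d6, d7, d9, d11, d12, d13}
⟦engineer⟧ = {d2, d4, d5, d6, d7, d9, d10, d11, d12, d13}
… ∩ ⟦whom d5 heard⟧ = {d2, d4, d5, d6, d7, d9, d10, d11, d12, d13} ∩ {d2, d4, d7, d8, d9, d12, d13} = {d2, d4, d7, d9, d12, d13}
… ∩ ⟦beside d3⟧ = {d2, d4, d7, d9, d12, d13} ∩ {d1, d2, d3, d4, d6, d7, d9, d11, d12, d13} = {d2, d4, d7, d9, d12, d13}
… ∩ ⟦foreign⟧ = {d2, d4, d7, d9, d12, d13} ∩ {d1, d2, d4, d6, d7, d8, d9, d10, d13} = {d2, d4, d7, d9, d13}
So ⟦foreign engineer whom d5 heard beside d3⟧ = {d2, d4, d7, d9, d13}.

{d2, d4, d7, d9, d13}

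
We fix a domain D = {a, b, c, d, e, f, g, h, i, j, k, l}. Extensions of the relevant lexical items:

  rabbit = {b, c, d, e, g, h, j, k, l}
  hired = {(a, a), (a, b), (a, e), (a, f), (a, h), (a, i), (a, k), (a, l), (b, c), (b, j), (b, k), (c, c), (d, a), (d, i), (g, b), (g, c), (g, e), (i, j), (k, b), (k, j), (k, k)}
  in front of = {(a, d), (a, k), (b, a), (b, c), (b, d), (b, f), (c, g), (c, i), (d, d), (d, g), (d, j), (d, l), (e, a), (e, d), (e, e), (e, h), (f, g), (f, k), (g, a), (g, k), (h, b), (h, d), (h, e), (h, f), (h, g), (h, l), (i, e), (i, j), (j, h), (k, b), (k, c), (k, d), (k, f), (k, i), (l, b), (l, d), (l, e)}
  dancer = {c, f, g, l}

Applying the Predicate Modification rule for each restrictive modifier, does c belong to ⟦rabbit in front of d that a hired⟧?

⟦in front of d⟧ = {x : ⟨x, d⟩ ∈ ⟦in front of⟧} = {a, b, d, e, h, k, l}
⟦that a hired⟧ = {x : ⟨a, x⟩ ∈ ⟦hired⟧} = {a, b, e, f, h, i, k, l}
⟦rabbit⟧ = {b, c, d, e, g, h, j, k, l}
… ∩ ⟦in front of d⟧ = {b, c, d, e, g, h, j, k, l} ∩ {a, b, d, e, h, k, l} = {b, d, e, h, k, l}
… ∩ ⟦that a hired⟧ = {b, d, e, h, k, l} ∩ {a, b, e, f, h, i, k, l} = {b, e, h, k, l}
⟦rabbit in front of d that a hired⟧ = {b, e, h, k, l}; c ∉ this set.

no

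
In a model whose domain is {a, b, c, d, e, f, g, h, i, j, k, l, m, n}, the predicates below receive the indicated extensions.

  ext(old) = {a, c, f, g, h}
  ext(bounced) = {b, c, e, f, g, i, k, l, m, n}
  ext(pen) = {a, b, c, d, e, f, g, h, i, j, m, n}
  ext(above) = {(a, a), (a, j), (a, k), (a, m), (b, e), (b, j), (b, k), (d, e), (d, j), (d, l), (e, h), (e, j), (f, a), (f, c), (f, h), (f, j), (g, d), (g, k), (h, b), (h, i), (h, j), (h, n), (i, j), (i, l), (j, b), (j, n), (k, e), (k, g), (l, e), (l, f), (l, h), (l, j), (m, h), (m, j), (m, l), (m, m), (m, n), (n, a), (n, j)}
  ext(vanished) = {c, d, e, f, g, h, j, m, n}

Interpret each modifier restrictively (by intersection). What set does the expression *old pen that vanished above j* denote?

⟦that vanished⟧ = ⟦vanished⟧ = {c, d, e, f, g, h, j, m, n}
⟦above j⟧ = {x : ⟨x, j⟩ ∈ ⟦above⟧} = {a, b, d, e, f, h, i, l, m, n}
⟦pen⟧ = {a, b, c, d, e, f, g, h, i, j, m, n}
… ∩ ⟦that vanished⟧ = {a, b, c, d, e, f, g, h, i, j, m, n} ∩ {c, d, e, f, g, h, j, m, n} = {c, d, e, f, g, h, j, m, n}
… ∩ ⟦above j⟧ = {c, d, e, f, g, h, j, m, n} ∩ {a, b, d, e, f, h, i, l, m, n} = {d, e, f, h, m, n}
… ∩ ⟦old⟧ = {d, e, f, h, m, n} ∩ {a, c, f, g, h} = {f, h}
So ⟦old pen that vanished above j⟧ = {f, h}.

{f, h}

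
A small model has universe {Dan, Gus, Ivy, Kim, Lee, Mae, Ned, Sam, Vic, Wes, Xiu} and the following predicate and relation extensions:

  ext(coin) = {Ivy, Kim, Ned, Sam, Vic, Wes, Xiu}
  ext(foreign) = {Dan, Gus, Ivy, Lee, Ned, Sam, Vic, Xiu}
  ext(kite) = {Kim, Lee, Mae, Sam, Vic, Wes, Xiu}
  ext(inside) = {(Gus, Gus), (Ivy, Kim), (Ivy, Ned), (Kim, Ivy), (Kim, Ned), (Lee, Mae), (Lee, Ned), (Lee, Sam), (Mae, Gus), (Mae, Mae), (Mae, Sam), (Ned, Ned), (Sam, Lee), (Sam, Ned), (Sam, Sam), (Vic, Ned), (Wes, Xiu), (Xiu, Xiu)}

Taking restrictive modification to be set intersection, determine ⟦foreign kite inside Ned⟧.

⟦inside Ned⟧ = {x : ⟨x, Ned⟩ ∈ ⟦inside⟧} = {Ivy, Kim, Lee, Ned, Sam, Vic}
⟦kite⟧ = {Kim, Lee, Mae, Sam, Vic, Wes, Xiu}
… ∩ ⟦inside Ned⟧ = {Kim, Lee, Mae, Sam, Vic, Wes, Xiu} ∩ {Ivy, Kim, Lee, Ned, Sam, Vic} = {Kim, Lee, Sam, Vic}
… ∩ ⟦foreign⟧ = {Kim, Lee, Sam, Vic} ∩ {Dan, Gus, Ivy, Lee, Ned, Sam, Vic, Xiu} = {Lee, Sam, Vic}
So ⟦foreign kite inside Ned⟧ = {Lee, Sam, Vic}.

{Lee, Sam, Vic}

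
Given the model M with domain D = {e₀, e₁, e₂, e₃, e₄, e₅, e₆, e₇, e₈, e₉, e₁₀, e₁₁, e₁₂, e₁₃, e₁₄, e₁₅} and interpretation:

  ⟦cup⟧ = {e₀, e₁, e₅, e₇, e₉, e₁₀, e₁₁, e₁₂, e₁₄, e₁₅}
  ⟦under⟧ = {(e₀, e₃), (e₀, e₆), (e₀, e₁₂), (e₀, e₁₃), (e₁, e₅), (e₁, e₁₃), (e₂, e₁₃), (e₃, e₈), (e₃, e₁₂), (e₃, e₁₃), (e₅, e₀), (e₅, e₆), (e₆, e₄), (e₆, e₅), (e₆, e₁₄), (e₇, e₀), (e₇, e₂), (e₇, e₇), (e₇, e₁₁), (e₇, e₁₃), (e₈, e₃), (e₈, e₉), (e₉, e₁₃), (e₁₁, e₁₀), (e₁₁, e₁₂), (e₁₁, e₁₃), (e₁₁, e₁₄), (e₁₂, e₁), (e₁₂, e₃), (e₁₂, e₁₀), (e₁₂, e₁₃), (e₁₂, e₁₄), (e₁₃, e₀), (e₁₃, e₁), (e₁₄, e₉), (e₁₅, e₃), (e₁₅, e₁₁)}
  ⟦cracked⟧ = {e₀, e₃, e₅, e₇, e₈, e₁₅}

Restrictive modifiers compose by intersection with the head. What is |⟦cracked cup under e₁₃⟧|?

2

⟦under e₁₃⟧ = {x : ⟨x, e₁₃⟩ ∈ ⟦under⟧} = {e₀, e₁, e₂, e₃, e₇, e₉, e₁₁, e₁₂}
⟦cup⟧ = {e₀, e₁, e₅, e₇, e₉, e₁₀, e₁₁, e₁₂, e₁₄, e₁₅}
… ∩ ⟦under e₁₃⟧ = {e₀, e₁, e₅, e₇, e₉, e₁₀, e₁₁, e₁₂, e₁₄, e₁₅} ∩ {e₀, e₁, e₂, e₃, e₇, e₉, e₁₁, e₁₂} = {e₀, e₁, e₇, e₉, e₁₁, e₁₂}
… ∩ ⟦cracked⟧ = {e₀, e₁, e₇, e₉, e₁₁, e₁₂} ∩ {e₀, e₃, e₅, e₇, e₈, e₁₅} = {e₀, e₇}
⟦cracked cup under e₁₃⟧ = {e₀, e₇}, so the cardinality is 2.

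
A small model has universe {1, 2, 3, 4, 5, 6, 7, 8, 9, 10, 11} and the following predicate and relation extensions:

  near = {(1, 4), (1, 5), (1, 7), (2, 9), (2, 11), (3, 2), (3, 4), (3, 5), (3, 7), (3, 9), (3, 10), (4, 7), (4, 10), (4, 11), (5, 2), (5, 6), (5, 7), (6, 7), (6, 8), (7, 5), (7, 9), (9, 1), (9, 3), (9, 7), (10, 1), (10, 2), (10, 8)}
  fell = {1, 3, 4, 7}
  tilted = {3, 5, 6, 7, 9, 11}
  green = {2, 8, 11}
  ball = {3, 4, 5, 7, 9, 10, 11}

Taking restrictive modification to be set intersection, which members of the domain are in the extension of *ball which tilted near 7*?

{3, 5, 9}

⟦which tilted⟧ = ⟦tilted⟧ = {3, 5, 6, 7, 9, 11}
⟦near 7⟧ = {x : ⟨x, 7⟩ ∈ ⟦near⟧} = {1, 3, 4, 5, 6, 9}
⟦ball⟧ = {3, 4, 5, 7, 9, 10, 11}
… ∩ ⟦which tilted⟧ = {3, 4, 5, 7, 9, 10, 11} ∩ {3, 5, 6, 7, 9, 11} = {3, 5, 7, 9, 11}
… ∩ ⟦near 7⟧ = {3, 5, 7, 9, 11} ∩ {1, 3, 4, 5, 6, 9} = {3, 5, 9}
So ⟦ball which tilted near 7⟧ = {3, 5, 9}.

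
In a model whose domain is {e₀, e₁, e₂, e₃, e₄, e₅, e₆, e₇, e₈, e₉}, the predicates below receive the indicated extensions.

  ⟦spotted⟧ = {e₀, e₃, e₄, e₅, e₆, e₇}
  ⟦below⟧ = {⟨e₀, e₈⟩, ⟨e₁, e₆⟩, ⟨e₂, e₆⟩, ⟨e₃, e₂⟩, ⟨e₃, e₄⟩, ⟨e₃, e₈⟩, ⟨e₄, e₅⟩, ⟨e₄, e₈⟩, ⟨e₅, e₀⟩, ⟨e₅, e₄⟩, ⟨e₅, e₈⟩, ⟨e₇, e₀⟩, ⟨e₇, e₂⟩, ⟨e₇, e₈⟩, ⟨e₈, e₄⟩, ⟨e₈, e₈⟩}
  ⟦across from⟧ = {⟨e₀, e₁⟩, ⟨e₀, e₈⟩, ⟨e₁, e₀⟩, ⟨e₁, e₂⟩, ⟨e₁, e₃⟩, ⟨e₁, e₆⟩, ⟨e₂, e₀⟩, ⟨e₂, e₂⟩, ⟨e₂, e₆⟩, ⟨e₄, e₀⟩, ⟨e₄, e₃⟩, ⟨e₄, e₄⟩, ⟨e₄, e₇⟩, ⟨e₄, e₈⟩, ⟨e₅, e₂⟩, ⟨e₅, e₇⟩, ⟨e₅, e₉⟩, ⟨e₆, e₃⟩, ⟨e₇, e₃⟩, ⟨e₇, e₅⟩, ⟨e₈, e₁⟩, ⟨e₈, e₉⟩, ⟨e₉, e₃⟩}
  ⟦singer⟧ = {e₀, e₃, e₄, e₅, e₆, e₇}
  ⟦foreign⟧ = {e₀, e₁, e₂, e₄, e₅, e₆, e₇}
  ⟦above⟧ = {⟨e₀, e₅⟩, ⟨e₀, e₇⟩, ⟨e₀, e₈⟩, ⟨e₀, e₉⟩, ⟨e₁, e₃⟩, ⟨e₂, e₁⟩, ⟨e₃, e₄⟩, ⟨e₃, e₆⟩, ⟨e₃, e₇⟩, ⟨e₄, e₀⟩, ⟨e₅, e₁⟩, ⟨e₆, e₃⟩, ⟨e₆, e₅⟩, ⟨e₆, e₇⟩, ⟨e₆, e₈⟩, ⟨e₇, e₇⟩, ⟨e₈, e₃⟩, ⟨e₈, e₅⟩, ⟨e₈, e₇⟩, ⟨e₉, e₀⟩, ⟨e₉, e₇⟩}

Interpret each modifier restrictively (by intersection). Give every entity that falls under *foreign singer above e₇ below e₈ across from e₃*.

{e₇}

⟦above e₇⟧ = {x : ⟨x, e₇⟩ ∈ ⟦above⟧} = {e₀, e₃, e₆, e₇, e₈, e₉}
⟦below e₈⟧ = {x : ⟨x, e₈⟩ ∈ ⟦below⟧} = {e₀, e₃, e₄, e₅, e₇, e₈}
⟦across from e₃⟧ = {x : ⟨x, e₃⟩ ∈ ⟦across from⟧} = {e₁, e₄, e₆, e₇, e₉}
⟦singer⟧ = {e₀, e₃, e₄, e₅, e₆, e₇}
… ∩ ⟦above e₇⟧ = {e₀, e₃, e₄, e₅, e₆, e₇} ∩ {e₀, e₃, e₆, e₇, e₈, e₉} = {e₀, e₃, e₆, e₇}
… ∩ ⟦below e₈⟧ = {e₀, e₃, e₆, e₇} ∩ {e₀, e₃, e₄, e₅, e₇, e₈} = {e₀, e₃, e₇}
… ∩ ⟦across from e₃⟧ = {e₀, e₃, e₇} ∩ {e₁, e₄, e₆, e₇, e₉} = {e₇}
… ∩ ⟦foreign⟧ = {e₇} ∩ {e₀, e₁, e₂, e₄, e₅, e₆, e₇} = {e₇}
So ⟦foreign singer above e₇ below e₈ across from e₃⟧ = {e₇}.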